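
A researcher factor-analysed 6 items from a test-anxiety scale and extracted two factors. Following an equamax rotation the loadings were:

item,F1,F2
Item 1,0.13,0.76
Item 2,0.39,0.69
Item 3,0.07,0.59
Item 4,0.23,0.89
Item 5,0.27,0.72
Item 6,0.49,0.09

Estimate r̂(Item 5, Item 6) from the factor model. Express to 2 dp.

r̂ = Σ λ_i·λ_j across factors = (0.27)(0.49) + (0.72)(0.09)
  = +0.1323 +0.0648 = 0.1971

0.20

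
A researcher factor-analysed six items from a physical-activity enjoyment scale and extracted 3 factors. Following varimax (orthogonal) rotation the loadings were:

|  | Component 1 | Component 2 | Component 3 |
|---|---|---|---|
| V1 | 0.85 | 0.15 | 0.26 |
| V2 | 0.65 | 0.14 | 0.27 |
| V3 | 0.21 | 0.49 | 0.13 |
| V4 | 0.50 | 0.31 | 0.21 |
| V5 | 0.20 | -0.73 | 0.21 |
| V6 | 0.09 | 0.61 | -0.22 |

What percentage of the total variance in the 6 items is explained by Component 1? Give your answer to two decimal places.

24.79%

SS loadings for Component 1 = 0.85² + 0.65² + 0.21² + 0.50² + 0.20² + 0.09² = 1.4872
With 6 standardized items, total variance = 6. Proportion = 1.4872/6 = 0.2479 → 24.79%.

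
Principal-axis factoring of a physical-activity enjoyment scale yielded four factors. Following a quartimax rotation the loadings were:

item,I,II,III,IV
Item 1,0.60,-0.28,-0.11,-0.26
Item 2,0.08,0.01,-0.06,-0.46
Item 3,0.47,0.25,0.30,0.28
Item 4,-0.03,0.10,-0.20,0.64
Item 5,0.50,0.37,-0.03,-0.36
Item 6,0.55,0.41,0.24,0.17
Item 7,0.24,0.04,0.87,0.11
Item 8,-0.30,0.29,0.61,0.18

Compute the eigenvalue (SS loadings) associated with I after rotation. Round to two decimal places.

1.29

SS loadings for I = 0.60² + 0.08² + 0.47² + (-0.03)² + 0.50² + 0.55² + 0.24² + (-0.30)² = 0.3600 + 0.0064 + 0.2209 + 0.0009 + 0.2500 + 0.3025 + 0.0576 + 0.0900 = 1.2883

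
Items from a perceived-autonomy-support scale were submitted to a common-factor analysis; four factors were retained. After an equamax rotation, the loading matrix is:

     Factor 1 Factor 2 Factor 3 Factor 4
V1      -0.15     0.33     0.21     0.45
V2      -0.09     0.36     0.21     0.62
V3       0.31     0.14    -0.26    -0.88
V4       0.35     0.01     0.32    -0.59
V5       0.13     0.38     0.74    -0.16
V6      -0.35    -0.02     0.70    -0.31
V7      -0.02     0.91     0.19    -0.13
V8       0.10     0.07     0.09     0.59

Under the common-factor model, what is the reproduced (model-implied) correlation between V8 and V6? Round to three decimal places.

r̂ = Σ λ_i·λ_j across factors = (0.10)(-0.35) + (0.07)(-0.02) + (0.09)(0.70) + (0.59)(-0.31)
  = -0.0350 -0.0014 +0.0630 -0.1829 = -0.1563

-0.156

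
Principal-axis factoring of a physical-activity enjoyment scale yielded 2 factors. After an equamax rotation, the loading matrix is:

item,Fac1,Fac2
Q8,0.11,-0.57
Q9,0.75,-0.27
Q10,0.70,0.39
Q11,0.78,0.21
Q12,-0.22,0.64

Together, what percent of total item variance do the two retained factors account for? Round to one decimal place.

54.5%

Communalities: 0.3370, 0.6354, 0.6421, 0.6525, 0.4580; Σh² = 2.7250.
Total variance with 5 standardized items is 5, so the solution explains 2.7250/5 = 0.5450 = 54.50%.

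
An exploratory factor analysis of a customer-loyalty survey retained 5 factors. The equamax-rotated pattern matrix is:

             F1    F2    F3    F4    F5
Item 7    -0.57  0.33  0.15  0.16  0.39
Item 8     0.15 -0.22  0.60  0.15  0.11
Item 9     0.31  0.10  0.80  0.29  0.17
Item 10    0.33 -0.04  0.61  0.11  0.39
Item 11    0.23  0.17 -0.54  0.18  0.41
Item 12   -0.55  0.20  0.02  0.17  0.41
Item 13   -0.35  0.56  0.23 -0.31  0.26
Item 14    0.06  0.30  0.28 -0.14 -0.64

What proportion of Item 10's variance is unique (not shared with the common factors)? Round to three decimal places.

h² = 0.33² + (-0.04)² + 0.61² + 0.11² + 0.39² = 0.1089 + 0.0016 + 0.3721 + 0.0121 + 0.1521 = 0.6468
Uniqueness u² = 1 − h² = 1 − 0.6468 = 0.3532

0.353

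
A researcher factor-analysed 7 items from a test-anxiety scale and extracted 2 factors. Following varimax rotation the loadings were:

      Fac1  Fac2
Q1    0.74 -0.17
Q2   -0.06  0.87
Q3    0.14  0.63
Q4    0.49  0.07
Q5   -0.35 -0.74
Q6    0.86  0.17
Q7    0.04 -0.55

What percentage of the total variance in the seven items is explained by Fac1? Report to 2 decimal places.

SS loadings for Fac1 = 0.74² + (-0.06)² + 0.14² + 0.49² + (-0.35)² + 0.86² + 0.04² = 1.6746
With 7 standardized items, total variance = 7. Proportion = 1.6746/7 = 0.2392 → 23.92%.

23.92%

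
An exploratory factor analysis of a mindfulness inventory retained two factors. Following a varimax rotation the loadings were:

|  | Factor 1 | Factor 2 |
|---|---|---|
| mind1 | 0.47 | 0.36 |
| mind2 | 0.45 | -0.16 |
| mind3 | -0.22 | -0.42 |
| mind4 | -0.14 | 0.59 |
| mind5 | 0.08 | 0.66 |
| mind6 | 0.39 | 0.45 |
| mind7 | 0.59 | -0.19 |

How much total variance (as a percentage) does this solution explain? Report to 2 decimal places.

SS loadings by factor: 0.9980, 1.3539; total = 2.3519.
Total variance with 7 standardized items is 7, so the solution explains 2.3519/7 = 0.3360 = 33.60%.

33.60%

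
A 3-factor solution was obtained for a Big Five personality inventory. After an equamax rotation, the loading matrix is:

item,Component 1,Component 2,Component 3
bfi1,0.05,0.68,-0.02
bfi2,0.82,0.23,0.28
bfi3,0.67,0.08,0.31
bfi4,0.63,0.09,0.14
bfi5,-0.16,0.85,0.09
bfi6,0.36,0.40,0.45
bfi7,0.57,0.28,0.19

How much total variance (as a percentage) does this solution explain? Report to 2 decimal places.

Communalities: 0.4653, 0.8037, 0.5514, 0.4246, 0.7562, 0.4921, 0.4394; Σh² = 3.9327.
Total variance with 7 standardized items is 7, so the solution explains 3.9327/7 = 0.5618 = 56.18%.

56.18%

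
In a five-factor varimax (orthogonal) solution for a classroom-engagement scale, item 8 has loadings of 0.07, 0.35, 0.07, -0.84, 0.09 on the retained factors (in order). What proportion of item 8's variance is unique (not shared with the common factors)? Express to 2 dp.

h² = 0.07² + 0.35² + 0.07² + (-0.84)² + 0.09² = 0.0049 + 0.1225 + 0.0049 + 0.7056 + 0.0081 = 0.8460
Uniqueness u² = 1 − h² = 1 − 0.8460 = 0.1540

0.15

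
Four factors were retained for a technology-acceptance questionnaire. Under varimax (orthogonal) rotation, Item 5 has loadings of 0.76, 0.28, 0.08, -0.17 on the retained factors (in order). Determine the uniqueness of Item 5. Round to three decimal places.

h² = 0.76² + 0.28² + 0.08² + (-0.17)² = 0.5776 + 0.0784 + 0.0064 + 0.0289 = 0.6913
Uniqueness u² = 1 − h² = 1 − 0.6913 = 0.3087

0.309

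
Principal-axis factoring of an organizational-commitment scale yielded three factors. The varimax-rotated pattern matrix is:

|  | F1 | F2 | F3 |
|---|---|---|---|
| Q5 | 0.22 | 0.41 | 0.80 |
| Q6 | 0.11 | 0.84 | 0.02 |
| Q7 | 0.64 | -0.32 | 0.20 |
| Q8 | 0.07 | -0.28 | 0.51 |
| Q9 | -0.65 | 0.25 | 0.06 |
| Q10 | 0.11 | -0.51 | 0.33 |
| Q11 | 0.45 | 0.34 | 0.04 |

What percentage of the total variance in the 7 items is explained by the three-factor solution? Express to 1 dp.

Communalities: 0.8565, 0.7181, 0.5520, 0.3434, 0.4886, 0.3811, 0.3197; Σh² = 3.6594.
Total variance with 7 standardized items is 7, so the solution explains 3.6594/7 = 0.5228 = 52.28%.

52.3%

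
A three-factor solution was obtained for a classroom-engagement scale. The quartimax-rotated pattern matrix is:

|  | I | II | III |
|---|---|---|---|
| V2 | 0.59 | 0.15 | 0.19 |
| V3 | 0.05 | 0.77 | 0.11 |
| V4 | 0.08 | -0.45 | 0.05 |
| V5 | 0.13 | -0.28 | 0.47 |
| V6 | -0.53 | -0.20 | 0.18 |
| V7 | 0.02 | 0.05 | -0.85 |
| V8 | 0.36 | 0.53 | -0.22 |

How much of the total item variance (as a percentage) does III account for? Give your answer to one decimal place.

SS loadings for III = 0.19² + 0.11² + 0.05² + 0.47² + 0.18² + (-0.85)² + (-0.22)² = 1.0749
With 7 standardized items, total variance = 7. Proportion = 1.0749/7 = 0.1536 → 15.36%.

15.4%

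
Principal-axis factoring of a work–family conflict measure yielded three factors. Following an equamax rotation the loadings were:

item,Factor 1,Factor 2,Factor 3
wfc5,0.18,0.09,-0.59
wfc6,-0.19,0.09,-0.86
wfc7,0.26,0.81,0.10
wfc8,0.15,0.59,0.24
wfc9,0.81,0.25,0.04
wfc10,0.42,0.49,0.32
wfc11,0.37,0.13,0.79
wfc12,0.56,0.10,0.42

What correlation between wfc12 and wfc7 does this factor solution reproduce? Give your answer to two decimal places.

r̂ = Σ λ_i·λ_j across factors = (0.56)(0.26) + (0.10)(0.81) + (0.42)(0.10)
  = +0.1456 +0.0810 +0.0420 = 0.2686

0.27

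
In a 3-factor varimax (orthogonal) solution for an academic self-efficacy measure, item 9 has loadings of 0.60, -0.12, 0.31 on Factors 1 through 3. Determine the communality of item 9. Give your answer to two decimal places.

0.47

h² = 0.60² + (-0.12)² + 0.31² = 0.3600 + 0.0144 + 0.0961 = 0.4705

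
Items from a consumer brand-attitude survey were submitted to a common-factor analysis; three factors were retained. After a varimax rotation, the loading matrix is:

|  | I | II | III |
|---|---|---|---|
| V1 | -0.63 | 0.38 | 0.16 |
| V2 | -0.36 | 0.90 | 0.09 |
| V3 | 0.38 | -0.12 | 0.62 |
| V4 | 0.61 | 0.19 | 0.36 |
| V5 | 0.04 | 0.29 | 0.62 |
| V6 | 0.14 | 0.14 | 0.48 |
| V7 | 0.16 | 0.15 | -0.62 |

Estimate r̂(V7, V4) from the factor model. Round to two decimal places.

r̂ = Σ λ_i·λ_j across factors = (0.16)(0.61) + (0.15)(0.19) + (-0.62)(0.36)
  = +0.0976 +0.0285 -0.2232 = -0.0971

-0.10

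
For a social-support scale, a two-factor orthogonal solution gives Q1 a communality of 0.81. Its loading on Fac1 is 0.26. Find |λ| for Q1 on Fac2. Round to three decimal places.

Under orthogonal rotation h² = Σλ², so λ_Fac2² = h² − (0.0676) = 0.81 − 0.0676 = 0.7424.
|λ| = √0.7424 = 0.8616.

0.862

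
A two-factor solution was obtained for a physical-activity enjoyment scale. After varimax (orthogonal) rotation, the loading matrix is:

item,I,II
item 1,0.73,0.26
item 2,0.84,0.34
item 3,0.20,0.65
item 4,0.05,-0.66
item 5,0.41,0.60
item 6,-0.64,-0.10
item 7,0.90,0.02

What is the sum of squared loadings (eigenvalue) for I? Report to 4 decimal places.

SS loadings for I = 0.73² + 0.84² + 0.20² + 0.05² + 0.41² + (-0.64)² + 0.90² = 0.5329 + 0.7056 + 0.0400 + 0.0025 + 0.1681 + 0.4096 + 0.8100 = 2.6687

2.6687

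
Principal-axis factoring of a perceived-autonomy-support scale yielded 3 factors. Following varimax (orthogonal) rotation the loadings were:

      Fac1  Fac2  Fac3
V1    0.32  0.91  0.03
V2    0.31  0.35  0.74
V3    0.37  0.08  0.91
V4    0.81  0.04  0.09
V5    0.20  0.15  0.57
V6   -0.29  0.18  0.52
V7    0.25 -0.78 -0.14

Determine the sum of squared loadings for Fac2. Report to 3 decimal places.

SS loadings for Fac2 = 0.91² + 0.35² + 0.08² + 0.04² + 0.15² + 0.18² + (-0.78)² = 0.8281 + 0.1225 + 0.0064 + 0.0016 + 0.0225 + 0.0324 + 0.6084 = 1.6219

1.622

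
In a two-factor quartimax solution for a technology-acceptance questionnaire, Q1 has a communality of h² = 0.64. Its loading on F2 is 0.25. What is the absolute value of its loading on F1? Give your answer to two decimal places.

Under orthogonal rotation h² = Σλ², so λ_F1² = h² − (0.0625) = 0.64 − 0.0625 = 0.5775.
|λ| = √0.5775 = 0.7599.

0.76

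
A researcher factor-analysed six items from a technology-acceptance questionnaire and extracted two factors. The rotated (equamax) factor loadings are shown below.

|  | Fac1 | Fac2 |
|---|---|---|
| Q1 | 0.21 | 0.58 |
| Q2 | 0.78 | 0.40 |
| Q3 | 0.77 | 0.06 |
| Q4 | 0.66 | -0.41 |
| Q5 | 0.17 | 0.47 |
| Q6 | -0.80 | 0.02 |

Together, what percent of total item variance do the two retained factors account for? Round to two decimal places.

53.99%

Communalities: 0.3805, 0.7684, 0.5965, 0.6037, 0.2498, 0.6404; Σh² = 3.2393.
Total variance with 6 standardized items is 6, so the solution explains 3.2393/6 = 0.5399 = 53.99%.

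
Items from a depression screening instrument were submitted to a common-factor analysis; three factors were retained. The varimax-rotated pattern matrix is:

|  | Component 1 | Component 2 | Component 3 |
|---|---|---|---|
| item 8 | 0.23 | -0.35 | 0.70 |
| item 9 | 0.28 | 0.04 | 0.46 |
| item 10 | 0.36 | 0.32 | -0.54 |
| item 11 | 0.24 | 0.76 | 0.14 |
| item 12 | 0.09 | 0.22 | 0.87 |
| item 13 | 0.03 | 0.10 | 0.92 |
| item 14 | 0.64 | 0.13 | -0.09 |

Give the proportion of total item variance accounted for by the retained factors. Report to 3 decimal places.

Communalities: 0.6654, 0.2916, 0.5236, 0.6548, 0.8134, 0.8573, 0.4346; Σh² = 4.2407.
Total variance with 7 standardized items is 7, so the solution explains 4.2407/7 = 0.6058.

0.606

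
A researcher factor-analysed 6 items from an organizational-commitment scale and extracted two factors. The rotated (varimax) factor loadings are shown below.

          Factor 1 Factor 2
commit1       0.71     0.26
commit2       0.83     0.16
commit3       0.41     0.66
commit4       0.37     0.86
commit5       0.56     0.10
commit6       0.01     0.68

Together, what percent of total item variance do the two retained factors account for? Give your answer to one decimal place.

SS loadings by factor: 1.8117, 1.7408; total = 3.5525.
Total variance with 6 standardized items is 6, so the solution explains 3.5525/6 = 0.5921 = 59.21%.

59.2%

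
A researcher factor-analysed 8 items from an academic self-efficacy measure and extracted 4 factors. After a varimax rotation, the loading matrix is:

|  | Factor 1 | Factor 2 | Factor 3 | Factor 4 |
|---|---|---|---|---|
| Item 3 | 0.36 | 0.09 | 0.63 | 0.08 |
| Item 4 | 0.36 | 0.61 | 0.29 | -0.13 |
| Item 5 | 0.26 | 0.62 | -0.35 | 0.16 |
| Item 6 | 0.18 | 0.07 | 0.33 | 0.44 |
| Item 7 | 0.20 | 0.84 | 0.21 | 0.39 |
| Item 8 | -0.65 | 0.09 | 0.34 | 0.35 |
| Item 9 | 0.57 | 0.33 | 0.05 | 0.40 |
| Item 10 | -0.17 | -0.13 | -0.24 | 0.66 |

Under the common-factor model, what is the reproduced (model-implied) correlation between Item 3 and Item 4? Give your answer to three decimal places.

0.357

r̂ = Σ λ_i·λ_j across factors = (0.36)(0.36) + (0.09)(0.61) + (0.63)(0.29) + (0.08)(-0.13)
  = +0.1296 +0.0549 +0.1827 -0.0104 = 0.3568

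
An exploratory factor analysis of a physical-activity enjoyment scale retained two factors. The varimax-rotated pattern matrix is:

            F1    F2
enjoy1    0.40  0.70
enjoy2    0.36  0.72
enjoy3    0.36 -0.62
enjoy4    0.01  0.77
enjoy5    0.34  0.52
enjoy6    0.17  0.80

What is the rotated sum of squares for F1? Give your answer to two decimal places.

SS loadings for F1 = 0.40² + 0.36² + 0.36² + 0.01² + 0.34² + 0.17² = 0.1600 + 0.1296 + 0.1296 + 0.0001 + 0.1156 + 0.0289 = 0.5638

0.56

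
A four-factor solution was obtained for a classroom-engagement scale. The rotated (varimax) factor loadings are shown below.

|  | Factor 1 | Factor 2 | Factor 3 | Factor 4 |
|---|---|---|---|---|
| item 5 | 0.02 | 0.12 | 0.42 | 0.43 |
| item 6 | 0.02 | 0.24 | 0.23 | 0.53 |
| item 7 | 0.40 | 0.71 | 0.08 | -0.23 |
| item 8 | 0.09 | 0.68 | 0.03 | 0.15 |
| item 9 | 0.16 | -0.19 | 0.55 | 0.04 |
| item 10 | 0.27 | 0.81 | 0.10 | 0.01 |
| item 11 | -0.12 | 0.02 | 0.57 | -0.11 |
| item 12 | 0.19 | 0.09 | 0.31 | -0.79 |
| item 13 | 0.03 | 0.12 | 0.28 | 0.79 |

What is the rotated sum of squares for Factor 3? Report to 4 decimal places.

1.0485

SS loadings for Factor 3 = 0.42² + 0.23² + 0.08² + 0.03² + 0.55² + 0.10² + 0.57² + 0.31² + 0.28² = 0.1764 + 0.0529 + 0.0064 + 0.0009 + 0.3025 + 0.0100 + 0.3249 + 0.0961 + 0.0784 = 1.0485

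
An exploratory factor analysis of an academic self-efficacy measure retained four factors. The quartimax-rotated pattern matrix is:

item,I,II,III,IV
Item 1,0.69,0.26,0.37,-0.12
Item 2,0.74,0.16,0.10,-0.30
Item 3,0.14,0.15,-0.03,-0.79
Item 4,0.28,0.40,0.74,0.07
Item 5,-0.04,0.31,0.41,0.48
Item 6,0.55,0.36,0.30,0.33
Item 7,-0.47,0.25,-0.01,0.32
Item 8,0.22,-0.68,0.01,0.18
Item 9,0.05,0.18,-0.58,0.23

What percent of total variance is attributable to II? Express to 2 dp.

SS loadings for II = 0.26² + 0.16² + 0.15² + 0.40² + 0.31² + 0.36² + 0.25² + (-0.68)² + 0.18² = 1.0587
With 9 standardized items, total variance = 9. Proportion = 1.0587/9 = 0.1176 → 11.76%.

11.76%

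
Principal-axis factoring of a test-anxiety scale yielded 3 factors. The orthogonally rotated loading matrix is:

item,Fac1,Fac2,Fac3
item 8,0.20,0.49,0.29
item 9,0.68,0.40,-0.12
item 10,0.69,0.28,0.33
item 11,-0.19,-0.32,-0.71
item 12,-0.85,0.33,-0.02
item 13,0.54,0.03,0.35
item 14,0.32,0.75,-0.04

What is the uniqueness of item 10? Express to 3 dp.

0.337

h² = 0.69² + 0.28² + 0.33² = 0.4761 + 0.0784 + 0.1089 = 0.6634
Uniqueness u² = 1 − h² = 1 − 0.6634 = 0.3366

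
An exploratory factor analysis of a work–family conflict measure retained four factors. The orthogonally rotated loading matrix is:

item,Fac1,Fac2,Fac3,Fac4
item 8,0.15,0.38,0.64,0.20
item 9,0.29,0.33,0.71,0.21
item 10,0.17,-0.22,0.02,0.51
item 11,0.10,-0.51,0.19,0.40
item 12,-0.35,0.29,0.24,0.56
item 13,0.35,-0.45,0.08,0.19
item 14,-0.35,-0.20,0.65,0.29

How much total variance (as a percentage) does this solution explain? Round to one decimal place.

53.9%

SS loadings by factor: 0.5130, 0.8884, 1.4367, 0.9380; total = 3.7761.
Total variance with 7 standardized items is 7, so the solution explains 3.7761/7 = 0.5394 = 53.94%.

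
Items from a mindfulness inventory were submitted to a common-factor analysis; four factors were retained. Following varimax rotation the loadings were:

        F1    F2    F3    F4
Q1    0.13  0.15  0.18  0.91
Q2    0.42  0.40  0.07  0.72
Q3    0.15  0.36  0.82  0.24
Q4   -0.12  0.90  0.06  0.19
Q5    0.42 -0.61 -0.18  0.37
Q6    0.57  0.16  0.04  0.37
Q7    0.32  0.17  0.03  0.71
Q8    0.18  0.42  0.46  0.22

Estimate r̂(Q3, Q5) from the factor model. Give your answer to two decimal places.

r̂ = Σ λ_i·λ_j across factors = (0.15)(0.42) + (0.36)(-0.61) + (0.82)(-0.18) + (0.24)(0.37)
  = +0.0630 -0.2196 -0.1476 +0.0888 = -0.2154

-0.22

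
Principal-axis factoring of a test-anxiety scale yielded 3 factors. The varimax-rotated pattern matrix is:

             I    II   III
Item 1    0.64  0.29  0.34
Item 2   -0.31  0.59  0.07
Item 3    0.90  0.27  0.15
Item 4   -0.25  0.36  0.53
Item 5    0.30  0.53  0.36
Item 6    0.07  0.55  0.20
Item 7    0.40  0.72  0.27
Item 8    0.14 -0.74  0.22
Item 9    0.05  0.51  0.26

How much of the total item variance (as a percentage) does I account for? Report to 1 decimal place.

18.4%

SS loadings for I = 0.64² + (-0.31)² + 0.90² + (-0.25)² + 0.30² + 0.07² + 0.40² + 0.14² + 0.05² = 1.6552
With 9 standardized items, total variance = 9. Proportion = 1.6552/9 = 0.1839 → 18.39%.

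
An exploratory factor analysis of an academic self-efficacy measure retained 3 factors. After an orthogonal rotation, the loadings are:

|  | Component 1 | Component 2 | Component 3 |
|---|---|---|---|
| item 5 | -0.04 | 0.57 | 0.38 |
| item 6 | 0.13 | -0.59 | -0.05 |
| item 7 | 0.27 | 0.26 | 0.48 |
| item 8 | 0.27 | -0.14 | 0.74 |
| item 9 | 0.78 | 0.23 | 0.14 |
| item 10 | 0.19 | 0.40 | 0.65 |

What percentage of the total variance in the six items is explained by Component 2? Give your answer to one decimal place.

SS loadings for Component 2 = 0.57² + (-0.59)² + 0.26² + (-0.14)² + 0.23² + 0.40² = 0.9731
With 6 standardized items, total variance = 6. Proportion = 0.9731/6 = 0.1622 → 16.22%.

16.2%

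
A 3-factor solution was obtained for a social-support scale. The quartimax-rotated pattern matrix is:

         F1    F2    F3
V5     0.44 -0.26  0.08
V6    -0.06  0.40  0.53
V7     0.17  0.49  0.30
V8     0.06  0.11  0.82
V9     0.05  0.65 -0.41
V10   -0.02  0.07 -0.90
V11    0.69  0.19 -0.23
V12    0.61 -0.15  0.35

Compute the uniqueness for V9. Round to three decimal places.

0.407

h² = 0.05² + 0.65² + (-0.41)² = 0.0025 + 0.4225 + 0.1681 = 0.5931
Uniqueness u² = 1 − h² = 1 − 0.5931 = 0.4069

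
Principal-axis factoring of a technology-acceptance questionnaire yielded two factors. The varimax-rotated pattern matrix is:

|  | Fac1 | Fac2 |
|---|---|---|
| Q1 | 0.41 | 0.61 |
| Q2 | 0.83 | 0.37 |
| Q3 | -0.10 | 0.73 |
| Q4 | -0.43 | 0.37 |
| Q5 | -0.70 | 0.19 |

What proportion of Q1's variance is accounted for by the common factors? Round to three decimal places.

h² = 0.41² + 0.61² = 0.1681 + 0.3721 = 0.5402

0.540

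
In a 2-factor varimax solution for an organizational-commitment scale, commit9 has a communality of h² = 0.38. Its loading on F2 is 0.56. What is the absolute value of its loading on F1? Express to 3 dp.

Under orthogonal rotation h² = Σλ², so λ_F1² = h² − (0.3136) = 0.38 − 0.3136 = 0.0664.
|λ| = √0.0664 = 0.2577.

0.258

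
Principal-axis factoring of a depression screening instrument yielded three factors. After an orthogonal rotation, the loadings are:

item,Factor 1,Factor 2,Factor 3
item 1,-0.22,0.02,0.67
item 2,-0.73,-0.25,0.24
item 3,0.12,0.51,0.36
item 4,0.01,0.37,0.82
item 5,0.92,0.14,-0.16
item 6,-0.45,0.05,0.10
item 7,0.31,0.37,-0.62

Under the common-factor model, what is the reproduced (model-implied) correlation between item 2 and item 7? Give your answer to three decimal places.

r̂ = Σ λ_i·λ_j across factors = (-0.73)(0.31) + (-0.25)(0.37) + (0.24)(-0.62)
  = -0.2263 -0.0925 -0.1488 = -0.4676

-0.468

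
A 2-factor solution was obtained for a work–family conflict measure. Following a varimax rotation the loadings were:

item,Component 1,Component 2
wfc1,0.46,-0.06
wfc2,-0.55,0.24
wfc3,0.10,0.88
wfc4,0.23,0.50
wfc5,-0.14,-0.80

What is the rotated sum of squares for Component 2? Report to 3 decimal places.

1.726

SS loadings for Component 2 = (-0.06)² + 0.24² + 0.88² + 0.50² + (-0.80)² = 0.0036 + 0.0576 + 0.7744 + 0.2500 + 0.6400 = 1.7256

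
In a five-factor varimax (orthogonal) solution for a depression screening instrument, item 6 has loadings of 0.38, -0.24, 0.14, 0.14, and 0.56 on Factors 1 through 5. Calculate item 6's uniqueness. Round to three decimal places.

0.445

h² = 0.38² + (-0.24)² + 0.14² + 0.14² + 0.56² = 0.1444 + 0.0576 + 0.0196 + 0.0196 + 0.3136 = 0.5548
Uniqueness u² = 1 − h² = 1 − 0.5548 = 0.4452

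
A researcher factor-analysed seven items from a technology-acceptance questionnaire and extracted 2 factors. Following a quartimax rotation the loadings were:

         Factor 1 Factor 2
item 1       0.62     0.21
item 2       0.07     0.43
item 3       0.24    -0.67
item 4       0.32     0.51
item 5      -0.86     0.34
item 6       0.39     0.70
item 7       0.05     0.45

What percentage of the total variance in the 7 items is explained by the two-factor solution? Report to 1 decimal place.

45.6%

SS loadings by factor: 1.4435, 1.7461; total = 3.1896.
Total variance with 7 standardized items is 7, so the solution explains 3.1896/7 = 0.4557 = 45.57%.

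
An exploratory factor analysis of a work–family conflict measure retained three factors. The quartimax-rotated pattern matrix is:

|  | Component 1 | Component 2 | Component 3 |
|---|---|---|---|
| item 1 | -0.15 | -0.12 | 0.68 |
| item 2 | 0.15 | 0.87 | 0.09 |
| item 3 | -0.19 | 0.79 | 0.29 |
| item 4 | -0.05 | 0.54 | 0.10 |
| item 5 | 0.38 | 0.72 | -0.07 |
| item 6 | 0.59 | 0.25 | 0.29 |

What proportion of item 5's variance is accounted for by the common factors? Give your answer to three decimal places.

0.668

h² = 0.38² + 0.72² + (-0.07)² = 0.1444 + 0.5184 + 0.0049 = 0.6677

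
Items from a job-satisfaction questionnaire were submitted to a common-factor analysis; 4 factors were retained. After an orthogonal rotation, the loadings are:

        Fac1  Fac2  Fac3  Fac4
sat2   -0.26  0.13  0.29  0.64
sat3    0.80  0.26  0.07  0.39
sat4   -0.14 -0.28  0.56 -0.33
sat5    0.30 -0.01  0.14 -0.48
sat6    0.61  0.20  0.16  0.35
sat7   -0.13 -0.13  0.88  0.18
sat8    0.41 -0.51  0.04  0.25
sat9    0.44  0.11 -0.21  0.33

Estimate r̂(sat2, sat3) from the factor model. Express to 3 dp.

0.096

r̂ = Σ λ_i·λ_j across factors = (-0.26)(0.80) + (0.13)(0.26) + (0.29)(0.07) + (0.64)(0.39)
  = -0.2080 +0.0338 +0.0203 +0.2496 = 0.0957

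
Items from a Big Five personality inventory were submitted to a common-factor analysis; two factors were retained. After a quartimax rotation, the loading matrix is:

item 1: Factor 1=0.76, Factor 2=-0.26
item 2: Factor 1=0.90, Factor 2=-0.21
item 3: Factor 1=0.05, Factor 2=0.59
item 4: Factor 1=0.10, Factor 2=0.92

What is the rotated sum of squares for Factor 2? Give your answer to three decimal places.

1.306

SS loadings for Factor 2 = (-0.26)² + (-0.21)² + 0.59² + 0.92² = 0.0676 + 0.0441 + 0.3481 + 0.8464 = 1.3062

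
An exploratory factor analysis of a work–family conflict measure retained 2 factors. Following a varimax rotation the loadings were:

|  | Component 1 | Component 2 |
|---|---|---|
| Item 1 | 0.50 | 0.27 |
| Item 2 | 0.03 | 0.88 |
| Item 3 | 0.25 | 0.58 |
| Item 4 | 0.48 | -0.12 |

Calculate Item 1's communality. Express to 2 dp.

0.32

h² = 0.50² + 0.27² = 0.2500 + 0.0729 = 0.3229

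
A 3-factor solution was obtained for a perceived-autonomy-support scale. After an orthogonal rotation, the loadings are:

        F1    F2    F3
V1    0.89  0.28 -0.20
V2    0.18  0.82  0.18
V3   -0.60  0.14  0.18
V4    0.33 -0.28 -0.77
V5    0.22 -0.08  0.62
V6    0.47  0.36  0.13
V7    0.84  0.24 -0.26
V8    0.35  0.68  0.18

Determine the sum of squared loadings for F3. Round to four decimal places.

1.1990

SS loadings for F3 = (-0.20)² + 0.18² + 0.18² + (-0.77)² + 0.62² + 0.13² + (-0.26)² + 0.18² = 0.0400 + 0.0324 + 0.0324 + 0.5929 + 0.3844 + 0.0169 + 0.0676 + 0.0324 = 1.1990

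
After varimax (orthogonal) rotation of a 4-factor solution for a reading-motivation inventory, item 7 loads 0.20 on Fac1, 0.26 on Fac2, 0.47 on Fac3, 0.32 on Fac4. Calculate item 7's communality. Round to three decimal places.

0.431

h² = 0.20² + 0.26² + 0.47² + 0.32² = 0.0400 + 0.0676 + 0.2209 + 0.1024 = 0.4309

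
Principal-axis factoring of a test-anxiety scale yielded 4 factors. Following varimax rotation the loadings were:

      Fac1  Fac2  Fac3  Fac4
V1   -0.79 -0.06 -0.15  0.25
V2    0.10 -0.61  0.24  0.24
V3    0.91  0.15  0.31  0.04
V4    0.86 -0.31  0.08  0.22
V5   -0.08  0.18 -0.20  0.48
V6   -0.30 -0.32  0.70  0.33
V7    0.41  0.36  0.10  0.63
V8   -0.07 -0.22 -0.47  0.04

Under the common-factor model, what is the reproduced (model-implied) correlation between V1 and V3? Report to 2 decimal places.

r̂ = Σ λ_i·λ_j across factors = (-0.79)(0.91) + (-0.06)(0.15) + (-0.15)(0.31) + (0.25)(0.04)
  = -0.7189 -0.0090 -0.0465 +0.0100 = -0.7644

-0.76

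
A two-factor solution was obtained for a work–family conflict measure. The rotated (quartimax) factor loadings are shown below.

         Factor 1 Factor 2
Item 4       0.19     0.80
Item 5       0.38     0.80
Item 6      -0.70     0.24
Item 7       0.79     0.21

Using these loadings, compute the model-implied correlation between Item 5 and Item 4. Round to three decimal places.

r̂ = Σ λ_i·λ_j across factors = (0.38)(0.19) + (0.80)(0.80)
  = +0.0722 +0.6400 = 0.7122

0.712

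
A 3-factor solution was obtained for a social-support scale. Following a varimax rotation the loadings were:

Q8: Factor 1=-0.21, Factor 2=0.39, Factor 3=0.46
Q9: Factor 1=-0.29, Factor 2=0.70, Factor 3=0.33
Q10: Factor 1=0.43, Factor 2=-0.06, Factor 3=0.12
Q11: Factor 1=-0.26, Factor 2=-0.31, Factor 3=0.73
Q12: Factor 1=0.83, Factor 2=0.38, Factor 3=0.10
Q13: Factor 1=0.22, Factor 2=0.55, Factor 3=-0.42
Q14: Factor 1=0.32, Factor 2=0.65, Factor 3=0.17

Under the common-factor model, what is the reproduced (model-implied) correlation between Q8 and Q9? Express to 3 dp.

0.486

r̂ = Σ λ_i·λ_j across factors = (-0.21)(-0.29) + (0.39)(0.70) + (0.46)(0.33)
  = +0.0609 +0.2730 +0.1518 = 0.4857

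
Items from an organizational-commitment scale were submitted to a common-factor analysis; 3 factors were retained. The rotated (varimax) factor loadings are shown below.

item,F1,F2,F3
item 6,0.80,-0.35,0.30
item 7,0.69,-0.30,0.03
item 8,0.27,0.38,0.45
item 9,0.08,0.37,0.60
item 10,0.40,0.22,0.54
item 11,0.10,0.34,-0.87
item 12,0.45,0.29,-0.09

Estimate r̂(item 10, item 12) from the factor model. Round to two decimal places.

r̂ = Σ λ_i·λ_j across factors = (0.40)(0.45) + (0.22)(0.29) + (0.54)(-0.09)
  = +0.1800 +0.0638 -0.0486 = 0.1952

0.20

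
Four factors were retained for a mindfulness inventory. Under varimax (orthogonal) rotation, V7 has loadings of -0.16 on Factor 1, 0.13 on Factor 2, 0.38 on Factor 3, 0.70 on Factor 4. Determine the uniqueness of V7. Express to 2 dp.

0.32

h² = (-0.16)² + 0.13² + 0.38² + 0.70² = 0.0256 + 0.0169 + 0.1444 + 0.4900 = 0.6769
Uniqueness u² = 1 − h² = 1 − 0.6769 = 0.3231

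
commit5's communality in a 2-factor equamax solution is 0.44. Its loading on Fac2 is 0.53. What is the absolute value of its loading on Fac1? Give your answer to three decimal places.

Under orthogonal rotation h² = Σλ², so λ_Fac1² = h² − (0.2809) = 0.44 − 0.2809 = 0.1591.
|λ| = √0.1591 = 0.3989.

0.399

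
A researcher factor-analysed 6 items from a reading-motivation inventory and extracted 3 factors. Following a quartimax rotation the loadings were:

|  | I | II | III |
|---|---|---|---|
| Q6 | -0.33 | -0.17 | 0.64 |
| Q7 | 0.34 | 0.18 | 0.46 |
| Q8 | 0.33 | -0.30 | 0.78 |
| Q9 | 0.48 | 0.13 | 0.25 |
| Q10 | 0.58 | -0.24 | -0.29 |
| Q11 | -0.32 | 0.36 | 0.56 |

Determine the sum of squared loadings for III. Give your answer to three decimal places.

SS loadings for III = 0.64² + 0.46² + 0.78² + 0.25² + (-0.29)² + 0.56² = 0.4096 + 0.2116 + 0.6084 + 0.0625 + 0.0841 + 0.3136 = 1.6898

1.690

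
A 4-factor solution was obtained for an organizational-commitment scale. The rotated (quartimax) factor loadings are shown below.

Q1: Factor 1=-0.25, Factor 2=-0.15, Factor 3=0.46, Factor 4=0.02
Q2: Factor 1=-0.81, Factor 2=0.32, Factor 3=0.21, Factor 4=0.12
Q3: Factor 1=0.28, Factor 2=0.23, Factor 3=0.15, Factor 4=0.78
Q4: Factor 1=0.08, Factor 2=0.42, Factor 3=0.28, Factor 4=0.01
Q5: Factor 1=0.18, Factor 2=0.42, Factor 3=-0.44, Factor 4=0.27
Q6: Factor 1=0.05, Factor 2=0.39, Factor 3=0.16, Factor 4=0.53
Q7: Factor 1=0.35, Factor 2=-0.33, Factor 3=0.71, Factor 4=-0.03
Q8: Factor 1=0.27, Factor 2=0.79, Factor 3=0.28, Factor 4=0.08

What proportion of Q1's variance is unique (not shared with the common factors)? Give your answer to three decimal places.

h² = (-0.25)² + (-0.15)² + 0.46² + 0.02² = 0.0625 + 0.0225 + 0.2116 + 0.0004 = 0.2970
Uniqueness u² = 1 − h² = 1 − 0.2970 = 0.7030

0.703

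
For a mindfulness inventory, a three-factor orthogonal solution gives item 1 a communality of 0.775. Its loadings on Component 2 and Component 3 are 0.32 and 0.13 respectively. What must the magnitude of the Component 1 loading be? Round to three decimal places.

Under orthogonal rotation h² = Σλ², so λ_Component 1² = h² − (0.1193) = 0.775 − 0.1193 = 0.6557.
|λ| = √0.6557 = 0.8098.

0.810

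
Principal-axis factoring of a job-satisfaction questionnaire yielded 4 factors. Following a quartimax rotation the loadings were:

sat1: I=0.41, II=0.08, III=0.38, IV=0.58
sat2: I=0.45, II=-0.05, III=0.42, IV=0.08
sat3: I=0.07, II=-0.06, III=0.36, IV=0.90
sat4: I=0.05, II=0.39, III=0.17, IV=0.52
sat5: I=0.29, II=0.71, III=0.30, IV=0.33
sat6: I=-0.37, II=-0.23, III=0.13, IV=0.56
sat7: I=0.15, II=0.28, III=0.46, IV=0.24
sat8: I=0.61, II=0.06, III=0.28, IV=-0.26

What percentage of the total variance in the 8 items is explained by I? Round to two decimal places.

SS loadings for I = 0.41² + 0.45² + 0.07² + 0.05² + 0.29² + (-0.37)² + 0.15² + 0.61² = 0.9936
With 8 standardized items, total variance = 8. Proportion = 0.9936/8 = 0.1242 → 12.42%.

12.42%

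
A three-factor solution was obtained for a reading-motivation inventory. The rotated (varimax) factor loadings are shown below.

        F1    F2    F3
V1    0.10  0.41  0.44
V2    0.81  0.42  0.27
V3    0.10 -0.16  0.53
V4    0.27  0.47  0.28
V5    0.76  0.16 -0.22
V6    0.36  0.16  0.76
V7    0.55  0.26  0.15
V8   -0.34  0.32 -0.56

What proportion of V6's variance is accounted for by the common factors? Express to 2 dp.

0.73

h² = 0.36² + 0.16² + 0.76² = 0.1296 + 0.0256 + 0.5776 = 0.7328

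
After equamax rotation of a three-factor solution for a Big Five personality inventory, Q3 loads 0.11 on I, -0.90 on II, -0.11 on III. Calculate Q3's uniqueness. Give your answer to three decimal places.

h² = 0.11² + (-0.90)² + (-0.11)² = 0.0121 + 0.8100 + 0.0121 = 0.8342
Uniqueness u² = 1 − h² = 1 − 0.8342 = 0.1658

0.166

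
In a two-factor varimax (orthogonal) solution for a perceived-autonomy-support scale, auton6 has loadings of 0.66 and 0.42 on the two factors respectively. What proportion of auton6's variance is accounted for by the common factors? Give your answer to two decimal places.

h² = 0.66² + 0.42² = 0.4356 + 0.1764 = 0.6120

0.61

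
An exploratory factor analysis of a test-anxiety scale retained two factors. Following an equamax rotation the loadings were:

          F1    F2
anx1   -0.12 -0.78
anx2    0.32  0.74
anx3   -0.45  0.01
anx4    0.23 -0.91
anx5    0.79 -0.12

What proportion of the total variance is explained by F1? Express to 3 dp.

0.199

SS loadings for F1 = (-0.12)² + 0.32² + (-0.45)² + 0.23² + 0.79² = 0.9963
Proportion of variance = 0.9963 / 5 = 0.1993.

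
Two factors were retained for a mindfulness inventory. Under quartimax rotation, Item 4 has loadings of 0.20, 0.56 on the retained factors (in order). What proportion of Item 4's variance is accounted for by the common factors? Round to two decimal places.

h² = 0.20² + 0.56² = 0.0400 + 0.3136 = 0.3536

0.35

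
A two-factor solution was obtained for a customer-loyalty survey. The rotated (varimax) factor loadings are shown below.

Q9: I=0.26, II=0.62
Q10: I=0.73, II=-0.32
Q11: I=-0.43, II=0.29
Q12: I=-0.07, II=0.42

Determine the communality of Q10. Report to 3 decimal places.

h² = 0.73² + (-0.32)² = 0.5329 + 0.1024 = 0.6353

0.635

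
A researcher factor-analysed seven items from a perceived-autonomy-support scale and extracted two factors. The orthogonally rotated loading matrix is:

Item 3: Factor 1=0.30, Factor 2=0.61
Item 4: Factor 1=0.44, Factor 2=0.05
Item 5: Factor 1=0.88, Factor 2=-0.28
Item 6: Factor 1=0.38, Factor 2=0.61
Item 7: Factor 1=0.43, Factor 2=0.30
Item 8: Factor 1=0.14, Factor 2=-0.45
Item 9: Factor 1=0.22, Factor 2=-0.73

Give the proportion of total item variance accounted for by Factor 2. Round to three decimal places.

SS loadings for Factor 2 = 0.61² + 0.05² + (-0.28)² + 0.61² + 0.30² + (-0.45)² + (-0.73)² = 1.6505
Proportion of variance = 1.6505 / 7 = 0.2358.

0.236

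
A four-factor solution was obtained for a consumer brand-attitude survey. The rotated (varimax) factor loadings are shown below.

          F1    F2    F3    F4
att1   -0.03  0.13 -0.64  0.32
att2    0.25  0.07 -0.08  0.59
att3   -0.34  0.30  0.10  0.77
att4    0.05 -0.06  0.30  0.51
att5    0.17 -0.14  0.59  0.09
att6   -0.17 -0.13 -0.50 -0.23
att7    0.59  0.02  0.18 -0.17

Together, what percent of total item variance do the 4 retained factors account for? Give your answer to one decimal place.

Communalities: 0.5298, 0.4219, 0.8085, 0.3562, 0.4047, 0.3487, 0.4098; Σh² = 3.2796.
Total variance with 7 standardized items is 7, so the solution explains 3.2796/7 = 0.4685 = 46.85%.

46.9%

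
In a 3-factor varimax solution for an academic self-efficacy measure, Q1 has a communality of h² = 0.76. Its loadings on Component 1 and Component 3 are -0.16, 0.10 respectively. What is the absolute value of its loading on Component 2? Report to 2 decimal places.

Under orthogonal rotation h² = Σλ², so λ_Component 2² = h² − (0.0356) = 0.76 − 0.0356 = 0.7244.
|λ| = √0.7244 = 0.8511.

0.85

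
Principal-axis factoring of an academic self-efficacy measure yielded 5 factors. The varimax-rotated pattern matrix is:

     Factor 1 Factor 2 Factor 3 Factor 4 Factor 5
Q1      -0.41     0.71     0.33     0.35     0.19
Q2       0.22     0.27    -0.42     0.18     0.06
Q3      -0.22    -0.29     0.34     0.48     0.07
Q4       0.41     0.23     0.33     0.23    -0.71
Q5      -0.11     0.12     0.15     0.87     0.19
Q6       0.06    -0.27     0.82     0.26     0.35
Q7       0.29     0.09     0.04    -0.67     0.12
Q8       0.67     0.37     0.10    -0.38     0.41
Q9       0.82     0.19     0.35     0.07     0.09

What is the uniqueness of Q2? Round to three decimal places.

0.666

h² = 0.22² + 0.27² + (-0.42)² + 0.18² + 0.06² = 0.0484 + 0.0729 + 0.1764 + 0.0324 + 0.0036 = 0.3337
Uniqueness u² = 1 − h² = 1 − 0.3337 = 0.6663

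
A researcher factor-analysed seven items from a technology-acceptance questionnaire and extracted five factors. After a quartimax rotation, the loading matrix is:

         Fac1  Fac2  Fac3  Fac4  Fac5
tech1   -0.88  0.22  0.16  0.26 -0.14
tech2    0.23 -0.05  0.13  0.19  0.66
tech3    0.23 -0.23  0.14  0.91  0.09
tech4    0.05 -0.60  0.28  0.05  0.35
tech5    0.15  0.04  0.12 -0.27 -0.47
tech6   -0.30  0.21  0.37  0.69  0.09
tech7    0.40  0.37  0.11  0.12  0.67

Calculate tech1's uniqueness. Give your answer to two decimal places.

0.06

h² = (-0.88)² + 0.22² + 0.16² + 0.26² + (-0.14)² = 0.7744 + 0.0484 + 0.0256 + 0.0676 + 0.0196 = 0.9356
Uniqueness u² = 1 − h² = 1 − 0.9356 = 0.0644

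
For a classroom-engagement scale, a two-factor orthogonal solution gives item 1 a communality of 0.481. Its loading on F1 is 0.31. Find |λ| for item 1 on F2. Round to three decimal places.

0.620

Under orthogonal rotation h² = Σλ², so λ_F2² = h² − (0.0961) = 0.481 − 0.0961 = 0.3849.
|λ| = √0.3849 = 0.6204.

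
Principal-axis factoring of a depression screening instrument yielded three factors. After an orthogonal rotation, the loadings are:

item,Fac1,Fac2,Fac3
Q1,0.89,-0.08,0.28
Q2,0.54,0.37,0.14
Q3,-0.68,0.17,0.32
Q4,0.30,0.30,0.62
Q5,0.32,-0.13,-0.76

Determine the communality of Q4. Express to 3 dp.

h² = 0.30² + 0.30² + 0.62² = 0.0900 + 0.0900 + 0.3844 = 0.5644

0.564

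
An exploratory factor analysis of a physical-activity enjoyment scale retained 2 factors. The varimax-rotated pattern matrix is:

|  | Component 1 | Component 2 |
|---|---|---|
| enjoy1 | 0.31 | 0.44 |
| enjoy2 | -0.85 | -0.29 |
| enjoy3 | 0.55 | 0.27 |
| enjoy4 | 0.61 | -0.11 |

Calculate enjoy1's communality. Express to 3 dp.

h² = 0.31² + 0.44² = 0.0961 + 0.1936 = 0.2897

0.290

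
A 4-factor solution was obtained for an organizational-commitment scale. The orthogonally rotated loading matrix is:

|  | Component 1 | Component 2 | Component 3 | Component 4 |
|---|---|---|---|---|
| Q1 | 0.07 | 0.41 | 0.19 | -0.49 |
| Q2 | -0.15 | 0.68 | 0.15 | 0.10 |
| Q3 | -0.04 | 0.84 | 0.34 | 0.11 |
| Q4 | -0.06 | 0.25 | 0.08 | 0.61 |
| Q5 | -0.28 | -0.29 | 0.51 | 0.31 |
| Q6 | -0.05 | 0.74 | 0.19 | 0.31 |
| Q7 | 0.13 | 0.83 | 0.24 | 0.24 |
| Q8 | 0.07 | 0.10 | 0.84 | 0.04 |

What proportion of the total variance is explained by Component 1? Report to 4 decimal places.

0.0169

SS loadings for Component 1 = 0.07² + (-0.15)² + (-0.04)² + (-0.06)² + (-0.28)² + (-0.05)² + 0.13² + 0.07² = 0.1353
Proportion of variance = 0.1353 / 8 = 0.0169.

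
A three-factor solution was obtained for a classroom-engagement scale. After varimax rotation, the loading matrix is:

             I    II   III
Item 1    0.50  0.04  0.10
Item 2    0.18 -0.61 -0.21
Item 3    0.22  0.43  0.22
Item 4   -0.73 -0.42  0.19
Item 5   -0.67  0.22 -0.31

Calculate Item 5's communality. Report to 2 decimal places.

0.59

h² = (-0.67)² + 0.22² + (-0.31)² = 0.4489 + 0.0484 + 0.0961 = 0.5934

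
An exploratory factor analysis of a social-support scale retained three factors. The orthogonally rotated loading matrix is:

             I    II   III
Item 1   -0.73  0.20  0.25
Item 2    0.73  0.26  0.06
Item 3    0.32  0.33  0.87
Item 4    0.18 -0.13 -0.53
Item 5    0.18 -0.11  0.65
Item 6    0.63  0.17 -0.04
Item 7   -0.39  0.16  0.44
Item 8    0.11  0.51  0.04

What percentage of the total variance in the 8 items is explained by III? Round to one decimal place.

21.5%

SS loadings for III = 0.25² + 0.06² + 0.87² + (-0.53)² + 0.65² + (-0.04)² + 0.44² + 0.04² = 1.7232
With 8 standardized items, total variance = 8. Proportion = 1.7232/8 = 0.2154 → 21.54%.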